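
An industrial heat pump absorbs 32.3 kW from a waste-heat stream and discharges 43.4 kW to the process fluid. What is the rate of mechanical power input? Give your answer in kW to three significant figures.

For a cyclic device the first law requires Q̇_H = Q̇_C + Ẇ.
Ẇ = Q̇_H − Q̇_C = 11.10 kW.

11.1 kW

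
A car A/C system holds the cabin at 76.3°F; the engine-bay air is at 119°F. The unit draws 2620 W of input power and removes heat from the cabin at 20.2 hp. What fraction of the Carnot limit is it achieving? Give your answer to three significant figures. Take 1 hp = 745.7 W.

0.458

Converting, Q̇_C = 20.20 hp = 15060 W, so COP_actual = Q̇_C/Ẇ = 15060/2620 = 5.749.
In absolute terms T_C = 297.76 K and T_H = 321.48 K, so ΔT = 23.72 K.
COP_Carnot = T_C/ΔT = 297.76/23.72 = 12.55.
η_II = COP_actual/COP_Carnot = 5.749/12.55 = 0.4580.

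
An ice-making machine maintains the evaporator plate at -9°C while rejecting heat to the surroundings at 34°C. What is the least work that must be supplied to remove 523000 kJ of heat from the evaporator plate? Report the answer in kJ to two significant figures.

In absolute terms T_C = 264.15 K and T_H = 307.15 K, so ΔT = 43.00 K.
The reversible limit is COP_R = T_C/ΔT = 6.143, so W_min = Q_C/COP = Q_C·ΔT/T_C.
W_min = 523000 × 43.00/264.15 = 85140 kJ.

85000 kJ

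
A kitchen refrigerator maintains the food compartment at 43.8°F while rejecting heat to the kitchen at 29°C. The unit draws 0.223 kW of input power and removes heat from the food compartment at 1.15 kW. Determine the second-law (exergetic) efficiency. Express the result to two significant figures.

COP_actual = Q̇_C/Ẇ = 1.150/0.2230 = 5.157.
In absolute terms T_C = 279.71 K and T_H = 302.15 K, so ΔT = 22.44 K.
COP_Carnot = T_C/ΔT = 279.71/22.44 = 12.46.
η_II = COP_actual/COP_Carnot = 5.157/12.46 = 0.4138.

0.41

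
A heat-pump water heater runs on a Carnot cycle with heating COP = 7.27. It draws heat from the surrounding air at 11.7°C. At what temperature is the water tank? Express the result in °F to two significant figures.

130 °F

COP_HP = T_H/(T_H − T_C) rearranges to T_H = COP·T_C/(COP − 1).
With T_C = 284.85 K, T_H = 7.27 × 284.85/6.270 = 330.28 K.
Converting, 330.28 K = 134.84°F.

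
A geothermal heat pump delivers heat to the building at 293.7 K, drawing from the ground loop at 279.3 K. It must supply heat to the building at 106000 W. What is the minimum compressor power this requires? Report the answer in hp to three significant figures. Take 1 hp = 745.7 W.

6.97 hp

The reservoir spacing is ΔT = 293.7 − 279.3 = 14.40 K.
COP_Carnot = T_H/ΔT = 293.70/14.40 = 20.40.
Ẇ_min = Q̇/COP_Carnot = 106000/20.40 = 5197 W = 6.969 hp.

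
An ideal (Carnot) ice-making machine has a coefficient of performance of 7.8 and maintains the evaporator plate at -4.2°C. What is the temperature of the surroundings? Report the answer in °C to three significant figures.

COP_R = T_C/(T_H − T_C) gives T_H − T_C = T_C/COP.
With T_C = 268.95 K, T_H = 268.95 × (1 + 1/7.8) = 303.43 K.
Converting, 303.43 K = 30.28°C.

30.3 °C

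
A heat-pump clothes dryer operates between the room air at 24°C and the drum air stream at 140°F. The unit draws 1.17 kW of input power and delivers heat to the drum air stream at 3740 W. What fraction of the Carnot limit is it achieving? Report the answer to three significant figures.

Converting, Q̇_H = 3740 W = 3.740 kW, so COP_actual = Q̇_H/Ẇ = 3.740/1.170 = 3.197.
In absolute terms T_C = 297.15 K and T_H = 333.15 K, so ΔT = 36.00 K.
COP_Carnot = T_H/ΔT = 333.15/36.00 = 9.254.
η_II = COP_actual/COP_Carnot = 3.197/9.254 = 0.3454.

0.345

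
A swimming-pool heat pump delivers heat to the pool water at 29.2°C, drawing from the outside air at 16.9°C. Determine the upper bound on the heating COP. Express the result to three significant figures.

In absolute terms T_C = 290.05 K and T_H = 302.35 K, so ΔT = 12.30 K.
For a reversible cycle, COP_Carnot = T_H/ΔT = 302.35/12.30 = 24.58.

24.6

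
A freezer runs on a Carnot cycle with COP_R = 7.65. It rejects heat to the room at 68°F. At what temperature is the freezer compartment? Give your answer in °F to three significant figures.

7.00 °F

For a Carnot refrigerator COP_R = T_C/(T_H − T_C), so T_C = COP·T_H/(1 + COP).
With T_H = 293.15 K, T_C = 7.65 × 293.15/8.650 = 259.26 K.
Converting, 259.26 K = 7.00°F.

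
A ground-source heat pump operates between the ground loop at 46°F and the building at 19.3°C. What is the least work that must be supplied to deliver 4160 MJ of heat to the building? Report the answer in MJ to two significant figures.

In absolute terms T_C = 280.93 K and T_H = 292.45 K, so ΔT = 11.52 K.
The reversible limit is COP_HP = T_H/ΔT = 25.38, so W_min = Q_H/COP = Q_H·ΔT/T_H.
W_min = 4160 × 11.52/292.45 = 163.9 MJ.

160 MJ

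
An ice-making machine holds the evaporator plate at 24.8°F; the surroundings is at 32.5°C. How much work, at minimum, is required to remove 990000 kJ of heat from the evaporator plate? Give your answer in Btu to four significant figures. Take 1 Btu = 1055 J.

In absolute terms T_C = 269.15 K and T_H = 305.65 K, so ΔT = 36.50 K.
The reversible limit is COP_R = T_C/ΔT = 7.374, so W_min = Q_C/COP = Q_C·ΔT/T_C.
W_min = 990000 × 36.50/269.15 = 134300 kJ = 127300 Btu.

127300 Btu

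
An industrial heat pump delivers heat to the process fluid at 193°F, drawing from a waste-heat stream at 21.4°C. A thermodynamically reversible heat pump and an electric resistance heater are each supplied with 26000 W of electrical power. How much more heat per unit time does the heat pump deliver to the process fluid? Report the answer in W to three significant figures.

In absolute terms T_C = 294.55 K and T_H = 362.59 K, so ΔT = 68.04 K.
COP_Carnot = T_H/ΔT = 362.59/68.04 = 5.329.
The heat pump delivers Q̇_H = COP × Ẇ = 138500 W; the resistance heater delivers Ẇ = 26000 W.
Extra = (COP − 1)·Ẇ = 112500 W.

113000 W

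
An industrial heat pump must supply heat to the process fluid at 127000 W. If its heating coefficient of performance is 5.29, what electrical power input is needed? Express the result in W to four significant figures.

Ẇ = Q̇_H/COP_HP = 127000/5.29 = 24010 W.

24010 W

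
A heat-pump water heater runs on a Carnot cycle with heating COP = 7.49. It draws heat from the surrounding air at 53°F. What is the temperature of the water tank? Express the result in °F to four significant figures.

132.0 °F

COP_HP = T_H/(T_H − T_C) rearranges to T_H = COP·T_C/(COP − 1).
With T_C = 284.82 K, T_H = 7.49 × 284.82/6.490 = 328.70 K.
Converting, 328.70 K = 131.99°F.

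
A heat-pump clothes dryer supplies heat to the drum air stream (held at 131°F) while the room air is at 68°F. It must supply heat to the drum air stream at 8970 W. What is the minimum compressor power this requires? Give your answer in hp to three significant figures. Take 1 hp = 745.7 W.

In absolute terms T_C = 293.15 K and T_H = 328.15 K, so ΔT = 35.00 K.
COP_Carnot = T_H/ΔT = 328.15/35.00 = 9.376.
Ẇ_min = Q̇/COP_Carnot = 8970/9.376 = 956.7 W = 1.283 hp.

1.28 hp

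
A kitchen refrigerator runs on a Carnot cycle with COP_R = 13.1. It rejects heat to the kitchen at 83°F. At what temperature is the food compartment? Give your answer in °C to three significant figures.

6.95 °C

For a Carnot refrigerator COP_R = T_C/(T_H − T_C), so T_C = COP·T_H/(1 + COP).
With T_H = 301.48 K, T_C = 13.1 × 301.48/14.10 = 280.10 K.
Converting, 280.10 K = 6.95°C.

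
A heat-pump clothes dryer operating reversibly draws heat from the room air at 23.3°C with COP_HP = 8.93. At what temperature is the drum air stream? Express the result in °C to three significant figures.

COP_HP = T_H/(T_H − T_C) rearranges to T_H = COP·T_C/(COP − 1).
With T_C = 296.45 K, T_H = 8.93 × 296.45/7.930 = 333.83 K.
Converting, 333.83 K = 60.68°C.

60.7 °C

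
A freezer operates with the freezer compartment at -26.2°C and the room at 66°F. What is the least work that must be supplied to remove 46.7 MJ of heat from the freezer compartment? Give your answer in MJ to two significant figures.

In absolute terms T_C = 246.95 K and T_H = 292.04 K, so ΔT = 45.09 K.
The reversible limit is COP_R = T_C/ΔT = 5.477, so W_min = Q_C/COP = Q_C·ΔT/T_C.
W_min = 46.70 × 45.09/246.95 = 8.527 MJ.

8.5 MJ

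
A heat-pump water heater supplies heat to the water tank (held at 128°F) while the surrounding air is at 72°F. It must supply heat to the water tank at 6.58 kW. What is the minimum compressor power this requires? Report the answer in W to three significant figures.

627 W

In absolute terms T_C = 295.37 K and T_H = 326.48 K, so ΔT = 31.11 K.
COP_Carnot = T_H/ΔT = 326.48/31.11 = 10.49.
Ẇ_min = Q̇/COP_Carnot = 6.580/10.49 = 0.6270 kW = 627.0 W.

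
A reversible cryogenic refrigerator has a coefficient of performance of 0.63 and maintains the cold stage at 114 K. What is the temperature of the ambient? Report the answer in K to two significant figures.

COP_R = T_C/(T_H − T_C) gives T_H − T_C = T_C/COP.
With T_C = 114.00 K, T_H = 114.00 × (1 + 1/0.63) = 294.95 K.

290 K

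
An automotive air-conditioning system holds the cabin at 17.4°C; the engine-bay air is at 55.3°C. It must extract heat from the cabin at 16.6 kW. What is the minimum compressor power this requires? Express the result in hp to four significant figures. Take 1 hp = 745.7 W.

In absolute terms T_C = 290.55 K and T_H = 328.45 K, so ΔT = 37.90 K.
COP_Carnot = T_C/ΔT = 290.55/37.90 = 7.666.
Ẇ_min = Q̇/COP_Carnot = 16.60/7.666 = 2.165 kW = 2.904 hp.

2.904 hp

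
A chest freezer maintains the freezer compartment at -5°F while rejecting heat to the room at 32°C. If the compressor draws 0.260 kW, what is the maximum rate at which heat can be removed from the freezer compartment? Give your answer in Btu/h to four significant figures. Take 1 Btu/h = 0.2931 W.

In absolute terms T_C = 252.59 K and T_H = 305.15 K, so ΔT = 52.56 K.
COP_Carnot = T_C/ΔT = 252.59/52.56 = 4.806.
Q̇_max = COP_Carnot × Ẇ = 4.806 × 0.2600 kW = 1.250 kW = 4263 Btu/h.

4263 Btu/h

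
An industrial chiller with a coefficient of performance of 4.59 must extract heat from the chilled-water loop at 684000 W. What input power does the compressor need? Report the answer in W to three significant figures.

149000 W

Ẇ = Q̇_C/COP = 684000/4.59 = 149000 W.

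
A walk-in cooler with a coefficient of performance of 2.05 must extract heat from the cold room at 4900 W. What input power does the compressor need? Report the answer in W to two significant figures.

2400 W

Ẇ = Q̇_C/COP = 4900/2.05 = 2390 W.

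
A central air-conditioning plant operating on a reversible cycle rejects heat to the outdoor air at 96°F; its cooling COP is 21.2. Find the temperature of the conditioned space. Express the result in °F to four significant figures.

70.97 °F

For a Carnot refrigerator COP_R = T_C/(T_H − T_C), so T_C = COP·T_H/(1 + COP).
With T_H = 308.71 K, T_C = 21.2 × 308.71/22.20 = 294.80 K.
Converting, 294.80 K = 70.97°F.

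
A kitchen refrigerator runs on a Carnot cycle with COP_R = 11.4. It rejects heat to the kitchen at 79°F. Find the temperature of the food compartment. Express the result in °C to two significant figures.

2.0 °C

For a Carnot refrigerator COP_R = T_C/(T_H − T_C), so T_C = COP·T_H/(1 + COP).
With T_H = 299.26 K, T_C = 11.4 × 299.26/12.40 = 275.13 K.
Converting, 275.13 K = 1.98°C.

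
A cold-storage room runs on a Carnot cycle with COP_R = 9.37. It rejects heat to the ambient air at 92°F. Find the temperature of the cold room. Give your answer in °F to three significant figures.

38.8 °F

For a Carnot refrigerator COP_R = T_C/(T_H − T_C), so T_C = COP·T_H/(1 + COP).
With T_H = 306.48 K, T_C = 9.37 × 306.48/10.37 = 276.93 K.
Converting, 276.93 K = 38.80°F.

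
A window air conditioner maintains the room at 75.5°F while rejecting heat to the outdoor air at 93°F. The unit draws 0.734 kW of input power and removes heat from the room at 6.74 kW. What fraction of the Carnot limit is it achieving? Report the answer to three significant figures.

0.300

COP_actual = Q̇_C/Ẇ = 6.740/0.7340 = 9.183.
In absolute terms T_C = 297.32 K and T_H = 307.04 K, so ΔT = 9.722 K.
COP_Carnot = T_C/ΔT = 297.32/9.722 = 30.58.
η_II = COP_actual/COP_Carnot = 9.183/30.58 = 0.3003.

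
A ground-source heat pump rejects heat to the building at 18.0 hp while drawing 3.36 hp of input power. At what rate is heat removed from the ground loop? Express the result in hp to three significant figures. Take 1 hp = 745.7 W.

For a cyclic device the first law requires Q̇_H = Q̇_C + Ẇ.
Q̇_C = Q̇_H − Ẇ = 14.64 hp.

14.6 hp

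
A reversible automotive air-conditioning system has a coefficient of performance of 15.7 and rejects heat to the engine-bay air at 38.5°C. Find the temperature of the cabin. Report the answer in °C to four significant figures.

19.84 °C

For a Carnot refrigerator COP_R = T_C/(T_H − T_C), so T_C = COP·T_H/(1 + COP).
With T_H = 311.65 K, T_C = 15.7 × 311.65/16.70 = 292.99 K.
Converting, 292.99 K = 19.84°C.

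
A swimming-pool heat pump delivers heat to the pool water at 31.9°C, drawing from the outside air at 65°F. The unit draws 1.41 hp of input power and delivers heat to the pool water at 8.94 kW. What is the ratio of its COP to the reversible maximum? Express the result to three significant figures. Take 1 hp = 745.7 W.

0.378

Converting, Q̇_H = 8.940 kW = 11.99 hp, so COP_actual = Q̇_H/Ẇ = 11.99/1.410 = 8.503.
In absolute terms T_C = 291.48 K and T_H = 305.05 K, so ΔT = 13.57 K.
COP_Carnot = T_H/ΔT = 305.05/13.57 = 22.49.
η_II = COP_actual/COP_Carnot = 8.503/22.49 = 0.3781.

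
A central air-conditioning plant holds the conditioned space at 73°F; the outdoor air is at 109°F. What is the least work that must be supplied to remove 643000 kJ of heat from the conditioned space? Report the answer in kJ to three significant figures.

43500 kJ

In absolute terms T_C = 295.93 K and T_H = 315.93 K, so ΔT = 20.00 K.
The reversible limit is COP_R = T_C/ΔT = 14.80, so W_min = Q_C/COP = Q_C·ΔT/T_C.
W_min = 643000 × 20.00/295.93 = 43460 kJ.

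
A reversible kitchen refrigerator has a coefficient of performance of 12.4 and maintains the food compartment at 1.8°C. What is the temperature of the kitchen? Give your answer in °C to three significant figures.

24.0 °C

COP_R = T_C/(T_H − T_C) gives T_H − T_C = T_C/COP.
With T_C = 274.95 K, T_H = 274.95 × (1 + 1/12.4) = 297.12 K.
Converting, 297.12 K = 23.97°C.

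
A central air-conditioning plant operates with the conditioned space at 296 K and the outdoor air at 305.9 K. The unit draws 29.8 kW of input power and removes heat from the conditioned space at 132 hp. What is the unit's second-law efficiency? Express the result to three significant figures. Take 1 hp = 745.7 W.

Converting, Q̇_C = 132.0 hp = 98.43 kW, so COP_actual = Q̇_C/Ẇ = 98.43/29.80 = 3.303.
The reservoir spacing is ΔT = 305.9 − 296 = 9.900 K.
COP_Carnot = T_C/ΔT = 296.00/9.900 = 29.90.
η_II = COP_actual/COP_Carnot = 3.303/29.90 = 0.1105.

0.110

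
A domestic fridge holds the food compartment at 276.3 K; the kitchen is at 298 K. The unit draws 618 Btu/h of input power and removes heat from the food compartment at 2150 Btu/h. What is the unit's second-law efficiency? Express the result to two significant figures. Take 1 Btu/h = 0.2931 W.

0.27

COP_actual = Q̇_C/Ẇ = 2150/618.0 = 3.479.
The reservoir spacing is ΔT = 298 − 276.3 = 21.70 K.
COP_Carnot = T_C/ΔT = 276.30/21.70 = 12.73.
η_II = COP_actual/COP_Carnot = 3.479/12.73 = 0.2732.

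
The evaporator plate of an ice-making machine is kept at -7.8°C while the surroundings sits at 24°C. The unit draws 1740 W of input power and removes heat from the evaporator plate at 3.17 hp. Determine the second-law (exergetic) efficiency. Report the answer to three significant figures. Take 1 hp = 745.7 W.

0.163

Converting, Q̇_C = 3.170 hp = 2364 W, so COP_actual = Q̇_C/Ẇ = 2364/1740 = 1.359.
In absolute terms T_C = 265.35 K and T_H = 297.15 K, so ΔT = 31.80 K.
COP_Carnot = T_C/ΔT = 265.35/31.80 = 8.344.
η_II = COP_actual/COP_Carnot = 1.359/8.344 = 0.1628.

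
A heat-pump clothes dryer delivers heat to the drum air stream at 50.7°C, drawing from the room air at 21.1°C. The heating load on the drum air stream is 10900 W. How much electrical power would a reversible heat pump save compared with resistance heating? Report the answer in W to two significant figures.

9900 W

In absolute terms T_C = 294.25 K and T_H = 323.85 K, so ΔT = 29.60 K.
COP_Carnot = T_H/ΔT = 323.85/29.60 = 10.94.
Resistance heating needs Ẇ_res = Q̇_H = 10900 W; the reversible heat pump needs only Ẇ_hp = Q̇_H/COP = 996.3 W.
Saving = 10900 − 996.3 = 9904 W.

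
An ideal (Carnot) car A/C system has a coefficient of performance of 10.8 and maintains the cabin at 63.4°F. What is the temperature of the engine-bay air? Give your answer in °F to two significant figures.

COP_R = T_C/(T_H − T_C) gives T_H − T_C = T_C/COP.
With T_C = 290.59 K, T_H = 290.59 × (1 + 1/10.8) = 317.50 K.
Converting, 317.50 K = 111.83°F.

110 °F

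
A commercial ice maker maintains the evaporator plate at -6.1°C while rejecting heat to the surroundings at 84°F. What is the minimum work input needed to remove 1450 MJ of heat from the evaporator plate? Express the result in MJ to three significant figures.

190 MJ

In absolute terms T_C = 267.05 K and T_H = 302.04 K, so ΔT = 34.99 K.
The reversible limit is COP_R = T_C/ΔT = 7.632, so W_min = Q_C/COP = Q_C·ΔT/T_C.
W_min = 1450 × 34.99/267.05 = 190.0 MJ.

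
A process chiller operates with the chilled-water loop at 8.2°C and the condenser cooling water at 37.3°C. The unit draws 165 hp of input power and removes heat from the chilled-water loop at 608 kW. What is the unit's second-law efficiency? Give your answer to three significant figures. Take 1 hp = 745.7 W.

Converting, Q̇_C = 608.0 kW = 815.3 hp, so COP_actual = Q̇_C/Ẇ = 815.3/165.0 = 4.941.
In absolute terms T_C = 281.35 K and T_H = 310.45 K, so ΔT = 29.10 K.
COP_Carnot = T_C/ΔT = 281.35/29.10 = 9.668.
η_II = COP_actual/COP_Carnot = 4.941/9.668 = 0.5111.

0.511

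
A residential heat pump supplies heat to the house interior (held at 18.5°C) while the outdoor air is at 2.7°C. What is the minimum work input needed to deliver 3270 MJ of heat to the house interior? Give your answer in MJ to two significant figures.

In absolute terms T_C = 275.85 K and T_H = 291.65 K, so ΔT = 15.80 K.
The reversible limit is COP_HP = T_H/ΔT = 18.46, so W_min = Q_H/COP = Q_H·ΔT/T_H.
W_min = 3270 × 15.80/291.65 = 177.2 MJ.

180 MJ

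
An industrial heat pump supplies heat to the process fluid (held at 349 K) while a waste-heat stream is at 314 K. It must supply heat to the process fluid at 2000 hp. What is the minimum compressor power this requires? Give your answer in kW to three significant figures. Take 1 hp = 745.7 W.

150 kW

The reservoir spacing is ΔT = 349 − 314 = 35.00 K.
COP_Carnot = T_H/ΔT = 349.00/35.00 = 9.971.
Ẇ_min = Q̇/COP_Carnot = 2000/9.971 = 200.6 hp = 149.6 kW.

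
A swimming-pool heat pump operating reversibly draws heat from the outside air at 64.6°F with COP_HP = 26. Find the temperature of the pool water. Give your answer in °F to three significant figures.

COP_HP = T_H/(T_H − T_C) rearranges to T_H = COP·T_C/(COP − 1).
With T_C = 291.26 K, T_H = 26 × 291.26/25.00 = 302.91 K.
Converting, 302.91 K = 85.57°F.

85.6 °F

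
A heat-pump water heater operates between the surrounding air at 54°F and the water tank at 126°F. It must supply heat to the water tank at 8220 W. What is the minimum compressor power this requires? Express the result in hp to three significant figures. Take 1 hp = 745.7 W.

In absolute terms T_C = 285.37 K and T_H = 325.37 K, so ΔT = 40.00 K.
COP_Carnot = T_H/ΔT = 325.37/40.00 = 8.134.
Ẇ_min = Q̇/COP_Carnot = 8220/8.134 = 1011 W = 1.355 hp.

1.36 hp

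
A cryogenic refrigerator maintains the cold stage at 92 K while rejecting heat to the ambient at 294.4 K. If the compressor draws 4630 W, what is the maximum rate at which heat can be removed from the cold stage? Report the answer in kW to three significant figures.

2.10 kW

The reservoir spacing is ΔT = 294.4 − 92 = 202.4 K.
COP_Carnot = T_C/ΔT = 92.00/202.4 = 0.4545.
Q̇_max = COP_Carnot × Ẇ = 0.4545 × 4630 W = 2105 W = 2.105 kW.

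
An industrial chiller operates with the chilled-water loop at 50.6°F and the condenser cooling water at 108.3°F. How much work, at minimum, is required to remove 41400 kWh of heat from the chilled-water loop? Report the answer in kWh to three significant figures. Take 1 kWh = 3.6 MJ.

4680 kWh

In absolute terms T_C = 283.48 K and T_H = 315.54 K, so ΔT = 32.06 K.
The reversible limit is COP_R = T_C/ΔT = 8.844, so W_min = Q_C/COP = Q_C·ΔT/T_C.
W_min = 41400 × 32.06/283.48 = 4681 kWh.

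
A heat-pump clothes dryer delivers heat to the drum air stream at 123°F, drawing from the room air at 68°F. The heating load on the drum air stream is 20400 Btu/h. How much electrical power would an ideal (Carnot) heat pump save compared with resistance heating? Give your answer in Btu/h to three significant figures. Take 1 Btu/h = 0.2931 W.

18500 Btu/h

In absolute terms T_C = 293.15 K and T_H = 323.71 K, so ΔT = 30.56 K.
COP_Carnot = T_H/ΔT = 323.71/30.56 = 10.59.
Resistance heating needs Ẇ_res = Q̇_H = 20400 Btu/h; the reversible heat pump needs only Ẇ_hp = Q̇_H/COP = 1926 Btu/h.
Saving = 20400 − 1926 = 18470 Btu/h.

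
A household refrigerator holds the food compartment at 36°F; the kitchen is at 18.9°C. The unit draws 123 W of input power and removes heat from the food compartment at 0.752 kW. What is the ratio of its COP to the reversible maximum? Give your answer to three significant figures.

Converting, Q̇_C = 0.7520 kW = 752.0 W, so COP_actual = Q̇_C/Ẇ = 752.0/123.0 = 6.114.
In absolute terms T_C = 275.37 K and T_H = 292.05 K, so ΔT = 16.68 K.
COP_Carnot = T_C/ΔT = 275.37/16.68 = 16.51.
η_II = COP_actual/COP_Carnot = 6.114/16.51 = 0.3703.

0.370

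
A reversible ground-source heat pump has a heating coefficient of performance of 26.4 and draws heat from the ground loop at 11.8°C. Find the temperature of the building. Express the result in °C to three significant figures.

COP_HP = T_H/(T_H − T_C) rearranges to T_H = COP·T_C/(COP − 1).
With T_C = 284.95 K, T_H = 26.4 × 284.95/25.40 = 296.17 K.
Converting, 296.17 K = 23.02°C.

23.0 °C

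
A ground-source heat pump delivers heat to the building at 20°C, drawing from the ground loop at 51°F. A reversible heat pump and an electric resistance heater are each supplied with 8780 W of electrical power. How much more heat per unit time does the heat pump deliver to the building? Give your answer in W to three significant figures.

In absolute terms T_C = 283.71 K and T_H = 293.15 K, so ΔT = 9.444 K.
COP_Carnot = T_H/ΔT = 293.15/9.444 = 31.04.
The heat pump delivers Q̇_H = COP × Ẇ = 272500 W; the resistance heater delivers Ẇ = 8780 W.
Extra = (COP − 1)·Ẇ = 263700 W.

264000 W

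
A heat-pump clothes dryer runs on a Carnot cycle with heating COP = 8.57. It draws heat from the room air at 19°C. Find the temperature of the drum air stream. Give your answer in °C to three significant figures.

57.6 °C

COP_HP = T_H/(T_H − T_C) rearranges to T_H = COP·T_C/(COP − 1).
With T_C = 292.15 K, T_H = 8.57 × 292.15/7.570 = 330.74 K.
Converting, 330.74 K = 57.59°C.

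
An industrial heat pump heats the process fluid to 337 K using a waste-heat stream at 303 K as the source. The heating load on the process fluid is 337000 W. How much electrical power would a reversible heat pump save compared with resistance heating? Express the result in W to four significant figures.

303000 W

The reservoir spacing is ΔT = 337 − 303 = 34.00 K.
COP_Carnot = T_H/ΔT = 337.00/34.00 = 9.912.
Resistance heating needs Ẇ_res = Q̇_H = 337000 W; the reversible heat pump needs only Ẇ_hp = Q̇_H/COP = 34000 W.
Saving = 337000 − 34000 = 303000 W.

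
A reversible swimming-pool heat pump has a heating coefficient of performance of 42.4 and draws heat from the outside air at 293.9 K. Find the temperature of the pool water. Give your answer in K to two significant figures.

300 K

COP_HP = T_H/(T_H − T_C) rearranges to T_H = COP·T_C/(COP − 1).
With T_C = 293.90 K, T_H = 42.4 × 293.90/41.40 = 301.00 K.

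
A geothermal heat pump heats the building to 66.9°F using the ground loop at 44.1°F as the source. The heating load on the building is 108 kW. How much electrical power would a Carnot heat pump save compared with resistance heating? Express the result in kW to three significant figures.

103 kW

In absolute terms T_C = 279.87 K and T_H = 292.54 K, so ΔT = 12.67 K.
COP_Carnot = T_H/ΔT = 292.54/12.67 = 23.10.
Resistance heating needs Ẇ_res = Q̇_H = 108.0 kW; the reversible heat pump needs only Ẇ_hp = Q̇_H/COP = 4.676 kW.
Saving = 108.0 − 4.676 = 103.3 kW.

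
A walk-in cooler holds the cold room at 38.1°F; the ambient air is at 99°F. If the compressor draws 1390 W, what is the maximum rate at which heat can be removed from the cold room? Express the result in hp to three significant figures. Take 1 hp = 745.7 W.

15.2 hp

In absolute terms T_C = 276.54 K and T_H = 310.37 K, so ΔT = 33.83 K.
COP_Carnot = T_C/ΔT = 276.54/33.83 = 8.174.
Q̇_max = COP_Carnot × Ẇ = 8.174 × 1390 W = 11360 W = 15.24 hp.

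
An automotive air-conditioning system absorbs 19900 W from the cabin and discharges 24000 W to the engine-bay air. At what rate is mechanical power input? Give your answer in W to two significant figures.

4100 W

For a cyclic device the first law requires Q̇_H = Q̇_C + Ẇ.
Ẇ = Q̇_H − Q̇_C = 4100 W.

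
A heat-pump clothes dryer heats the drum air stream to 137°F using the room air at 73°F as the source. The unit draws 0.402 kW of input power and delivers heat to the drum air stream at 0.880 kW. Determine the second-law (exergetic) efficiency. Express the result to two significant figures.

0.23

COP_actual = Q̇_H/Ẇ = 0.8800/0.4020 = 2.189.
In absolute terms T_C = 295.93 K and T_H = 331.48 K, so ΔT = 35.56 K.
COP_Carnot = T_H/ΔT = 331.48/35.56 = 9.323.
η_II = COP_actual/COP_Carnot = 2.189/9.323 = 0.2348.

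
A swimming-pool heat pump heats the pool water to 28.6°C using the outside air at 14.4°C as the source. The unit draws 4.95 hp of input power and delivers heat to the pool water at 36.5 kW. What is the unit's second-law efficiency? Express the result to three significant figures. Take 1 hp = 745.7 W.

Converting, Q̇_H = 36.50 kW = 48.95 hp, so COP_actual = Q̇_H/Ẇ = 48.95/4.950 = 9.888.
In absolute terms T_C = 287.55 K and T_H = 301.75 K, so ΔT = 14.20 K.
COP_Carnot = T_H/ΔT = 301.75/14.20 = 21.25.
η_II = COP_actual/COP_Carnot = 9.888/21.25 = 0.4653.

0.465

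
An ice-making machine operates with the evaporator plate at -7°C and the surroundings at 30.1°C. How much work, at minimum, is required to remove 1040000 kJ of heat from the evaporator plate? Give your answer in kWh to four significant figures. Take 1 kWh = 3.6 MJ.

In absolute terms T_C = 266.15 K and T_H = 303.25 K, so ΔT = 37.10 K.
The reversible limit is COP_R = T_C/ΔT = 7.174, so W_min = Q_C/COP = Q_C·ΔT/T_C.
W_min = 1040000 × 37.10/266.15 = 145000 kJ = 40.27 kWh.

40.27 kWh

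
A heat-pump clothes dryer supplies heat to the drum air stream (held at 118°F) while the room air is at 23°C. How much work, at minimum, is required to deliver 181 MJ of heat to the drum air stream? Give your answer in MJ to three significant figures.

14.0 MJ

In absolute terms T_C = 296.15 K and T_H = 320.93 K, so ΔT = 24.78 K.
The reversible limit is COP_HP = T_H/ΔT = 12.95, so W_min = Q_H/COP = Q_H·ΔT/T_H.
W_min = 181.0 × 24.78/320.93 = 13.97 MJ.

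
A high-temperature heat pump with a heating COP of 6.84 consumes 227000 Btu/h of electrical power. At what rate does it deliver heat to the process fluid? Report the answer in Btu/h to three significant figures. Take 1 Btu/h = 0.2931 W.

Q̇_H = COP_HP × Ẇ = 6.84 × 227000 = 1553000 Btu/h.

1550000 Btu/h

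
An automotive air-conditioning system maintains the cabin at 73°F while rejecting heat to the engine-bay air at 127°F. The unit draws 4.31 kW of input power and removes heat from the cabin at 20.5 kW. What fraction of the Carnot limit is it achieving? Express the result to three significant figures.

COP_actual = Q̇_C/Ẇ = 20.50/4.310 = 4.756.
In absolute terms T_C = 295.93 K and T_H = 325.93 K, so ΔT = 30.00 K.
COP_Carnot = T_C/ΔT = 295.93/30.00 = 9.864.
η_II = COP_actual/COP_Carnot = 4.756/9.864 = 0.4822.

0.482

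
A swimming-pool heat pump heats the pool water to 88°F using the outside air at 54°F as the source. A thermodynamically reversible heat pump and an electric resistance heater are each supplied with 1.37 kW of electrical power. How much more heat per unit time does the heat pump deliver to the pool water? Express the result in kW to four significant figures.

In absolute terms T_C = 285.37 K and T_H = 304.26 K, so ΔT = 18.89 K.
COP_Carnot = T_H/ΔT = 304.26/18.89 = 16.11.
The heat pump delivers Q̇_H = COP × Ẇ = 22.07 kW; the resistance heater delivers Ẇ = 1.370 kW.
Extra = (COP − 1)·Ẇ = 20.70 kW.

20.70 kW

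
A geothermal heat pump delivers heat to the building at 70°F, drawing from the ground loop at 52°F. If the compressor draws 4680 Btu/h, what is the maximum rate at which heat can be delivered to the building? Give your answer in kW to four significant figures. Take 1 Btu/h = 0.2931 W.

In absolute terms T_C = 284.26 K and T_H = 294.26 K, so ΔT = 10.00 K.
COP_Carnot = T_H/ΔT = 294.26/10.00 = 29.43.
Q̇_max = COP_Carnot × Ẇ = 29.43 × 4680 Btu/h = 137700 Btu/h = 40.36 kW.

40.36 kW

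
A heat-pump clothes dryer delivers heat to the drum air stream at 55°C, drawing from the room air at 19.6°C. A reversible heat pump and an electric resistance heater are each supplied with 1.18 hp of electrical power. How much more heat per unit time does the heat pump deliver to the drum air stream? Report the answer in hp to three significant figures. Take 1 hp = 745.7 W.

9.76 hp

In absolute terms T_C = 292.75 K and T_H = 328.15 K, so ΔT = 35.40 K.
COP_Carnot = T_H/ΔT = 328.15/35.40 = 9.270.
The heat pump delivers Q̇_H = COP × Ẇ = 10.94 hp; the resistance heater delivers Ẇ = 1.180 hp.
Extra = (COP − 1)·Ẇ = 9.758 hp.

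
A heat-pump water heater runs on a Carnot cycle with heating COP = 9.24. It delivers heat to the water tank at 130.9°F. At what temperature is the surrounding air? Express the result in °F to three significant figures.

67.0 °F

COP_HP = T_H/(T_H − T_C) gives T_H − T_C = T_H/COP.
With T_H = 328.09 K, T_C = 328.09 × (1 − 1/9.24) = 292.59 K.
Converting, 292.59 K = 66.99°F.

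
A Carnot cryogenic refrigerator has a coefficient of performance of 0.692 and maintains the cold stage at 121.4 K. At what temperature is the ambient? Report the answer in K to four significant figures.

COP_R = T_C/(T_H − T_C) gives T_H − T_C = T_C/COP.
With T_C = 121.40 K, T_H = 121.40 × (1 + 1/0.692) = 296.83 K.

296.8 K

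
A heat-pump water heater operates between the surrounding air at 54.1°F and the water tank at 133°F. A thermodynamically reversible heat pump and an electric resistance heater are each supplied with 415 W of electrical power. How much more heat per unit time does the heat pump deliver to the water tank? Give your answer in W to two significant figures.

In absolute terms T_C = 285.43 K and T_H = 329.26 K, so ΔT = 43.83 K.
COP_Carnot = T_H/ΔT = 329.26/43.83 = 7.512.
The heat pump delivers Q̇_H = COP × Ẇ = 3117 W; the resistance heater delivers Ẇ = 415.0 W.
Extra = (COP − 1)·Ẇ = 2702 W.

2700 W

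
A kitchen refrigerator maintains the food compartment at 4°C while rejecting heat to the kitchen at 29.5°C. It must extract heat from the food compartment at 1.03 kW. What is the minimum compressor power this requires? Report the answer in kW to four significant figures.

0.09477 kW

In absolute terms T_C = 277.15 K and T_H = 302.65 K, so ΔT = 25.50 K.
COP_Carnot = T_C/ΔT = 277.15/25.50 = 10.87.
Ẇ_min = Q̇/COP_Carnot = 1.030/10.87 = 0.09477 kW.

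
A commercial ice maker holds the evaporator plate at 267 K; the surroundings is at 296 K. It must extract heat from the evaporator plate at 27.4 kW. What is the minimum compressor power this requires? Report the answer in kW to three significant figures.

The reservoir spacing is ΔT = 296 − 267 = 29.00 K.
COP_Carnot = T_C/ΔT = 267.00/29.00 = 9.207.
Ẇ_min = Q̇/COP_Carnot = 27.40/9.207 = 2.976 kW.

2.98 kW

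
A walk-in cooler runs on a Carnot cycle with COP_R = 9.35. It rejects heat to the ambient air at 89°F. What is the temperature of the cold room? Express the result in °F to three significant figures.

For a Carnot refrigerator COP_R = T_C/(T_H − T_C), so T_C = COP·T_H/(1 + COP).
With T_H = 304.82 K, T_C = 9.35 × 304.82/10.35 = 275.37 K.
Converting, 275.37 K = 35.99°F.

36.0 °F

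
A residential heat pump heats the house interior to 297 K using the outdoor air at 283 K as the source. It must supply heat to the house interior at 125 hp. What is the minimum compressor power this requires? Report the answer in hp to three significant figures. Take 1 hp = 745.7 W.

5.89 hp

The reservoir spacing is ΔT = 297 − 283 = 14.00 K.
COP_Carnot = T_H/ΔT = 297.00/14.00 = 21.21.
Ẇ_min = Q̇/COP_Carnot = 125.0/21.21 = 5.892 hp.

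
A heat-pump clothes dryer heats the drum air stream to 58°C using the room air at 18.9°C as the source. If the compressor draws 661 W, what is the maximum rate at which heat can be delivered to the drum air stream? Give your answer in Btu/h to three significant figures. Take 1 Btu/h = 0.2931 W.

19100 Btu/h

In absolute terms T_C = 292.05 K and T_H = 331.15 K, so ΔT = 39.10 K.
COP_Carnot = T_H/ΔT = 331.15/39.10 = 8.469.
Q̇_max = COP_Carnot × Ẇ = 8.469 × 661.0 W = 5598 W = 19100 Btu/h.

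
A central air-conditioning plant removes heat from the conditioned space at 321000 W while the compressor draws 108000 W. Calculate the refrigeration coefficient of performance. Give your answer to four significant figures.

2.972

The first law gives Q̇_H = Q̇_C + Ẇ, so the three rates are Q̇_C = 321000, Q̇_H = 429000, Ẇ = 108000 W.
COP_R = Q̇_C/Ẇ = 321000/108000 = 2.972.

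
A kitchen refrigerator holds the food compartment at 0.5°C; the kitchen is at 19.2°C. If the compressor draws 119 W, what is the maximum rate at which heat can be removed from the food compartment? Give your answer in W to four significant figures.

In absolute terms T_C = 273.65 K and T_H = 292.35 K, so ΔT = 18.70 K.
COP_Carnot = T_C/ΔT = 273.65/18.70 = 14.63.
Q̇_max = COP_Carnot × Ẇ = 14.63 × 119.0 W = 1741 W.

1741 W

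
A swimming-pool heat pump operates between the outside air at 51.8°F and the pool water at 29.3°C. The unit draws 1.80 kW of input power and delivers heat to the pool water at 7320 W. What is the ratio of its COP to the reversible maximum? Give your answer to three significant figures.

0.246

Converting, Q̇_H = 7320 W = 7.320 kW, so COP_actual = Q̇_H/Ẇ = 7.320/1.800 = 4.067.
In absolute terms T_C = 284.15 K and T_H = 302.45 K, so ΔT = 18.30 K.
COP_Carnot = T_H/ΔT = 302.45/18.30 = 16.53.
η_II = COP_actual/COP_Carnot = 4.067/16.53 = 0.2461.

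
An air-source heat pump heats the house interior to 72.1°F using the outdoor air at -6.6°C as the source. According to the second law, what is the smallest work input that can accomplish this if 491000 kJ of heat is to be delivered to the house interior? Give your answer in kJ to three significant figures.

48000 kJ

In absolute terms T_C = 266.55 K and T_H = 295.43 K, so ΔT = 28.88 K.
The reversible limit is COP_HP = T_H/ΔT = 10.23, so W_min = Q_H/COP = Q_H·ΔT/T_H.
W_min = 491000 × 28.88/295.43 = 47990 kJ.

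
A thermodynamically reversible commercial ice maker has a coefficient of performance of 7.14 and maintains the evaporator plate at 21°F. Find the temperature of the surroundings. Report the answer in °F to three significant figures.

COP_R = T_C/(T_H − T_C) gives T_H − T_C = T_C/COP.
With T_C = 267.04 K, T_H = 267.04 × (1 + 1/7.14) = 304.44 K.
Converting, 304.44 K = 88.32°F.

88.3 °F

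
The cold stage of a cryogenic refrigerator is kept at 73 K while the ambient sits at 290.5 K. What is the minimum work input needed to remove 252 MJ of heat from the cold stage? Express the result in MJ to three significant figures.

751 MJ

The reservoir spacing is ΔT = 290.5 − 73 = 217.5 K.
The reversible limit is COP_R = T_C/ΔT = 0.3356, so W_min = Q_C/COP = Q_C·ΔT/T_C.
W_min = 252.0 × 217.5/73.00 = 750.8 MJ.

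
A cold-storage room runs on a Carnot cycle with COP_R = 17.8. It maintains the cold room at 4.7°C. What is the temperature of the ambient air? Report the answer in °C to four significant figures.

COP_R = T_C/(T_H − T_C) gives T_H − T_C = T_C/COP.
With T_C = 277.85 K, T_H = 277.85 × (1 + 1/17.8) = 293.46 K.
Converting, 293.46 K = 20.31°C.

20.31 °C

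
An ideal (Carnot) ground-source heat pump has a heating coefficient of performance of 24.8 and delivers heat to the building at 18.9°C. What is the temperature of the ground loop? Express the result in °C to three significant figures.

COP_HP = T_H/(T_H − T_C) gives T_H − T_C = T_H/COP.
With T_H = 292.05 K, T_C = 292.05 × (1 − 1/24.8) = 280.27 K.
Converting, 280.27 K = 7.12°C.

7.12 °C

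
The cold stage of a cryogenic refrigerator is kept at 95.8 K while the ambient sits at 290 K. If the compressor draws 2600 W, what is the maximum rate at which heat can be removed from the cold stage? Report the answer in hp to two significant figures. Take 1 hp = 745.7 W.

1.7 hp

The reservoir spacing is ΔT = 290 − 95.8 = 194.2 K.
COP_Carnot = T_C/ΔT = 95.80/194.2 = 0.4933.
Q̇_max = COP_Carnot × Ẇ = 0.4933 × 2600 W = 1283 W = 1.720 hp.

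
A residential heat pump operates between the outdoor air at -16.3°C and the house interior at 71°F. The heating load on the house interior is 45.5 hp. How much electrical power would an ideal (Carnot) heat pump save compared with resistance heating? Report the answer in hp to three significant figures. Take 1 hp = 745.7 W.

39.6 hp

In absolute terms T_C = 256.85 K and T_H = 294.82 K, so ΔT = 37.97 K.
COP_Carnot = T_H/ΔT = 294.82/37.97 = 7.765.
Resistance heating needs Ẇ_res = Q̇_H = 45.50 hp; the reversible heat pump needs only Ẇ_hp = Q̇_H/COP = 5.860 hp.
Saving = 45.50 − 5.860 = 39.64 hp.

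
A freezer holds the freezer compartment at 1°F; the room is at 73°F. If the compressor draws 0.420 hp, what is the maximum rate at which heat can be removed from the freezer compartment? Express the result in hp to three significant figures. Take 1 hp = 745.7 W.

2.69 hp

In absolute terms T_C = 255.93 K and T_H = 295.93 K, so ΔT = 40.00 K.
COP_Carnot = T_C/ΔT = 255.93/40.00 = 6.398.
Q̇_max = COP_Carnot × Ẇ = 6.398 × 0.4200 hp = 2.687 hp.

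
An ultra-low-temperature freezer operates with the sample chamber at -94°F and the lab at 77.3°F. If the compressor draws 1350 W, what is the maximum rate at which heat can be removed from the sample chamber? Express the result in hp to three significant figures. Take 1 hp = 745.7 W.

3.86 hp

In absolute terms T_C = 203.15 K and T_H = 298.32 K, so ΔT = 95.17 K.
COP_Carnot = T_C/ΔT = 203.15/95.17 = 2.135.
Q̇_max = COP_Carnot × Ẇ = 2.135 × 1350 W = 2882 W = 3.865 hp.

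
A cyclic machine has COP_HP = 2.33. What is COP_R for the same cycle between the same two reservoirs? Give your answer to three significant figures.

1.33

Since Q_H = Q_C + W for any cycle, COP_R = Q_C/W = Q_H/W − 1.
COP_R = 2.33 − 1 = 1.33.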